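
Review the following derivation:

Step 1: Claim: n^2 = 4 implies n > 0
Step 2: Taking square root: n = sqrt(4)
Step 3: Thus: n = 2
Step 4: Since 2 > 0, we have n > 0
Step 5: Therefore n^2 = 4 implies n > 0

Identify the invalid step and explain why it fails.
Step 2: Taking square root: n = sqrt(4)

Step 2 takes the square root and assumes the positive root only. The equation n^2 = 4 actually has two solutions: n = 2 and n = -2. The proof silently assumes n > 0 without justification, then uses this assumption to conclude n > 0, which is circular. The counterexample n = -2 shows the claim is false.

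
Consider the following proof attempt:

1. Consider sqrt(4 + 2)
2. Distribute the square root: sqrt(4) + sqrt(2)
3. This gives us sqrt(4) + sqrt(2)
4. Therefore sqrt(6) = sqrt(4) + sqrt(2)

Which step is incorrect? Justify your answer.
Step 2: Distribute the square root: sqrt(4) + sqrt(2)

Step 2 incorrectly 'distributes' the square root over addition. The square root function does not distribute: sqrt(a + b) ≠ sqrt(a) + sqrt(b). In fact, sqrt(4 + 2) = sqrt(6) ≈ 2.4495, while sqrt(4) + sqrt(2) ≈ 3.4142.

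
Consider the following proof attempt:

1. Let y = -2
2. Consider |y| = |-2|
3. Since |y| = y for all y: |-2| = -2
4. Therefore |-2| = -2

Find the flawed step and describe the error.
Step 3: Since |y| = y for all y: |-2| = -2

Step 3 incorrectly states that |y| = y for all y. The correct definition is |y| = y when y >= 0, and |y| = -y when y < 0. Since -2 < 0, we have |-2| = -(-2) = 2, not -2.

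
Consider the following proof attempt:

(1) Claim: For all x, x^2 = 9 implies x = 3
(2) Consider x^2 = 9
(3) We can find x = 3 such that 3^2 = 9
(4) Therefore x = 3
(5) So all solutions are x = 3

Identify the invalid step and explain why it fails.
Step 4: Therefore x = 3

Step 4 incorrectly concludes that x = 3 is the only solution. The proof shows that x = 3 is A solution (existence), but does not show it is the ONLY solution (uniqueness). In fact, x = -3 is also a solution since (-3)^2 = 9. Finding one solution doesn't prove there are no others.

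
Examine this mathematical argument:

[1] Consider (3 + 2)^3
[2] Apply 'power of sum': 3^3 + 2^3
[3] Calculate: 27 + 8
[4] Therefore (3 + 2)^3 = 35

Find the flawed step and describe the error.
Step 2: Apply 'power of sum': 3^3 + 2^3

Step 2 incorrectly applies a non-existent rule '(a+b)^n = a^n + b^n'. This is false in general. The correct expansion uses the binomial theorem. The actual value is (3 + 2)^3 = 5^3 = 125, not 35.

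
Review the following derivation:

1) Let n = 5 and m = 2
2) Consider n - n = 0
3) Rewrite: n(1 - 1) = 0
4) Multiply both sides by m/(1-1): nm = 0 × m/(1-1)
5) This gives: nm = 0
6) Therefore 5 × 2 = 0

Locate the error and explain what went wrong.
Step 4: Multiply both sides by m/(1-1): nm = 0 × m/(1-1)

Step 4 multiplies both sides by m/(1-1). However, 1-1 = 0, so this is multiplication by m/0, which is undefined. We cannot multiply by an undefined expression.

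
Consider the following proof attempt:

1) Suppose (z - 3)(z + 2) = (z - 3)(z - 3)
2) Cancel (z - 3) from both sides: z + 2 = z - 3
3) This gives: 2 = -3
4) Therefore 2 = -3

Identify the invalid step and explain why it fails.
Step 2: Cancel (z - 3) from both sides: z + 2 = z - 3

Step 2 cancels (z - 3) from both sides. This is only valid if (z - 3) ≠ 0, i.e., z ≠ 3. When z = 3, both sides equal zero regardless of the other factors. The correct approach requires considering z = 3 as a separate case.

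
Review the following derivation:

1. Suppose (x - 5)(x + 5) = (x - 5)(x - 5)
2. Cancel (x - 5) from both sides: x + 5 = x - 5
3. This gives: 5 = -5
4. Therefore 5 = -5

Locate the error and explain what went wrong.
Step 2: Cancel (x - 5) from both sides: x + 5 = x - 5

Step 2 cancels (x - 5) from both sides. This is only valid if (x - 5) ≠ 0, i.e., x ≠ 5. When x = 5, both sides equal zero regardless of the other factors. The correct approach requires considering x = 5 as a separate case.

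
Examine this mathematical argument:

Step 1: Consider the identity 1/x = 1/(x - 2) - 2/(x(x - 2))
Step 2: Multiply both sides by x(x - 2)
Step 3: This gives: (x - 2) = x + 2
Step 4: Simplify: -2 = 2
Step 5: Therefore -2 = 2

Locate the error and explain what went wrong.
Step 3: This gives: (x - 2) = x + 2

Step 3 makes a sign error when clearing denominators. Multiplying -2/(x(x - 2)) by x(x - 2) gives -2, not +2. The correct result is (x - 2) = x - 2, which is trivially true, not (x - 2) = x + 2. (Step 1 is a valid identity: 1/(x - 2) - 2/(x(x - 2)) = (x - 2)/(x(x - 2)) = 1/x.)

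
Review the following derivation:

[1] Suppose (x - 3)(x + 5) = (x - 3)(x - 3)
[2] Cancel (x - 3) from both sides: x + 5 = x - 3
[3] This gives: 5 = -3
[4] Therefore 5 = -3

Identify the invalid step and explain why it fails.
Step 2: Cancel (x - 3) from both sides: x + 5 = x - 3

Step 2 cancels (x - 3) from both sides. This is only valid if (x - 3) ≠ 0, i.e., x ≠ 3. When x = 3, both sides equal zero regardless of the other factors. The correct approach requires considering x = 3 as a separate case.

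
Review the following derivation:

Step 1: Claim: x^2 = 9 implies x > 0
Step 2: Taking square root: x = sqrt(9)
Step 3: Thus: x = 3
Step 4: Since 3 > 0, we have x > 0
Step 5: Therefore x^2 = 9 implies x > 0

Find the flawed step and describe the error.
Step 2: Taking square root: x = sqrt(9)

Step 2 takes the square root and assumes the positive root only. The equation x^2 = 9 actually has two solutions: x = 3 and x = -3. The proof silently assumes x > 0 without justification, then uses this assumption to conclude x > 0, which is circular. The counterexample x = -3 shows the claim is false.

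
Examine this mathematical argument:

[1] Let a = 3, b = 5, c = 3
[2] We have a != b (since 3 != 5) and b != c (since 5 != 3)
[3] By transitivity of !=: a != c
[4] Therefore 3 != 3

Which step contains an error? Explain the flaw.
Step 3: By transitivity of !=: a != c

Step 3 incorrectly applies transitivity to the '!=' relation. Transitivity states: if a R b and b R c, then a R c. However, '!=' is not transitive. Counterexample: 3 != 5 and 5 != 3, but 3 = 3 (both equal 3). Transitivity holds for relations like <, <=, =, but not for !=.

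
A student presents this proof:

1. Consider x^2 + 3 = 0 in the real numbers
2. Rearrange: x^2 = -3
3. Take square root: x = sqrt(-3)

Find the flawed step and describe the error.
Step 3: Take square root: x = sqrt(-3)

Step 3 takes the square root of -3, which is negative. In the real number system, the square root of a negative number is undefined. The equation x^2 + 3 = 0 has no real solutions. Square roots of negative numbers only exist in the complex numbers.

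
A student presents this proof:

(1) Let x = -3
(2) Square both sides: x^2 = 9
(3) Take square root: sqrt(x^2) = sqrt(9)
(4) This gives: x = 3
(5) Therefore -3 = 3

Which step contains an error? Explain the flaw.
Step 4: This gives: x = 3

Step 4 incorrectly states that sqrt(x^2) = x. The correct identity is sqrt(x^2) = |x|. Since x = -3 < 0, we have sqrt(x^2) = |-3| = 3, not x = -3.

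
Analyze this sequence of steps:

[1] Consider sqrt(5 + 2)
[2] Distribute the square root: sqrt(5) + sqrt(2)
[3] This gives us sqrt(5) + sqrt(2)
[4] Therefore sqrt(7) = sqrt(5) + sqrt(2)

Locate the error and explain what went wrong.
Step 2: Distribute the square root: sqrt(5) + sqrt(2)

Step 2 incorrectly 'distributes' the square root over addition. The square root function does not distribute: sqrt(a + b) ≠ sqrt(a) + sqrt(b). In fact, sqrt(5 + 2) = sqrt(7) ≈ 2.6458, while sqrt(5) + sqrt(2) ≈ 3.6503.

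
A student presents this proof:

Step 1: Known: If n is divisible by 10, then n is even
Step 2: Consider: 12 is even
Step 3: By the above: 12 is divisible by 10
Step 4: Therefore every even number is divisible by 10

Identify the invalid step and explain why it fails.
Step 3: By the above: 12 is divisible by 10

Step 3 commits the fallacy of affirming the consequent. The known fact 'divisible by 10 → even' does NOT imply 'even → divisible by 10'. That would be the converse, which is false. For example, 12 is even but 12 ÷ 10 = 1.20, which is not an integer.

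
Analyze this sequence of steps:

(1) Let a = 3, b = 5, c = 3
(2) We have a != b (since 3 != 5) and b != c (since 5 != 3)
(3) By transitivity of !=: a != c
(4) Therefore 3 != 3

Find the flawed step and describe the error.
Step 3: By transitivity of !=: a != c

Step 3 incorrectly applies transitivity to the '!=' relation. Transitivity states: if a R b and b R c, then a R c. However, '!=' is not transitive. Counterexample: 3 != 5 and 5 != 3, but 3 = 3 (both equal 3). Transitivity holds for relations like <, <=, =, but not for !=.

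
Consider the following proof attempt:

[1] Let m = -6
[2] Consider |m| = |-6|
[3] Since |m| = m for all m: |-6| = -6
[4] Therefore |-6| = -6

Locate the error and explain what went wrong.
Step 3: Since |m| = m for all m: |-6| = -6

Step 3 incorrectly states that |m| = m for all m. The correct definition is |m| = m when m >= 0, and |m| = -m when m < 0. Since -6 < 0, we have |-6| = -(-6) = 6, not -6.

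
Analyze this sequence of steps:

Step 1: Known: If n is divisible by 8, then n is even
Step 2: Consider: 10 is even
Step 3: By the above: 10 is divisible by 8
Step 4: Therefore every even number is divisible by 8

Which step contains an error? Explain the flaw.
Step 3: By the above: 10 is divisible by 8

Step 3 commits the fallacy of affirming the consequent. The known fact 'divisible by 8 → even' does NOT imply 'even → divisible by 8'. That would be the converse, which is false. For example, 10 is even but 10 ÷ 8 = 1.25, which is not an integer.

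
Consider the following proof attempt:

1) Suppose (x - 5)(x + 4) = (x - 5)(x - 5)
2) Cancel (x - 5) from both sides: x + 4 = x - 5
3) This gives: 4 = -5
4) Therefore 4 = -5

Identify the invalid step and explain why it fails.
Step 2: Cancel (x - 5) from both sides: x + 4 = x - 5

Step 2 cancels (x - 5) from both sides. This is only valid if (x - 5) ≠ 0, i.e., x ≠ 5. When x = 5, both sides equal zero regardless of the other factors. The correct approach requires considering x = 5 as a separate case.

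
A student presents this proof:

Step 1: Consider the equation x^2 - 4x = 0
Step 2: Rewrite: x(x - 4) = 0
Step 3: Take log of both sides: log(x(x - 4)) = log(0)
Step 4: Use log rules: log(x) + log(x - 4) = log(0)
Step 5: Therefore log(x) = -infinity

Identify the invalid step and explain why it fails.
Step 3: Take log of both sides: log(x(x - 4)) = log(0)

Step 3 takes the logarithm of both sides, resulting in log(0) on the right side. The logarithm is only defined for positive numbers; log(0) is undefined (approaches negative infinity). This operation is invalid.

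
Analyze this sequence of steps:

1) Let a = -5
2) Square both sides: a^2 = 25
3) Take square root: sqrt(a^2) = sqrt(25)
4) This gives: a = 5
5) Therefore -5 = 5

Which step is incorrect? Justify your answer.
Step 4: This gives: a = 5

Step 4 incorrectly states that sqrt(a^2) = a. The correct identity is sqrt(a^2) = |a|. Since a = -5 < 0, we have sqrt(a^2) = |-5| = 5, not a = -5.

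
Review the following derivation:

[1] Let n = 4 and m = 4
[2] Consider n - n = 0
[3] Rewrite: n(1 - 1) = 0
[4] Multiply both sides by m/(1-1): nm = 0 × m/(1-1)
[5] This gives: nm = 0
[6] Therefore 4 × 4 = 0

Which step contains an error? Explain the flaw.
Step 4: Multiply both sides by m/(1-1): nm = 0 × m/(1-1)

Step 4 multiplies both sides by m/(1-1). However, 1-1 = 0, so this is multiplication by m/0, which is undefined. We cannot multiply by an undefined expression.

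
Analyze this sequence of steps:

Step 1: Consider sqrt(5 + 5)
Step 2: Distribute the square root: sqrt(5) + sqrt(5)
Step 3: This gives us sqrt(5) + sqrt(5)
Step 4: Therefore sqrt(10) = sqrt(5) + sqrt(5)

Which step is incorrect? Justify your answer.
Step 2: Distribute the square root: sqrt(5) + sqrt(5)

Step 2 incorrectly 'distributes' the square root over addition. The square root function does not distribute: sqrt(a + b) ≠ sqrt(a) + sqrt(b). In fact, sqrt(5 + 5) = sqrt(10) ≈ 3.1623, while sqrt(5) + sqrt(5) ≈ 4.4721.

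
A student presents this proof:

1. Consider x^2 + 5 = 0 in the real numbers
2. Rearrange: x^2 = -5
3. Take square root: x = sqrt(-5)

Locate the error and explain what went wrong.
Step 3: Take square root: x = sqrt(-5)

Step 3 takes the square root of -5, which is negative. In the real number system, the square root of a negative number is undefined. The equation x^2 + 5 = 0 has no real solutions. Square roots of negative numbers only exist in the complex numbers.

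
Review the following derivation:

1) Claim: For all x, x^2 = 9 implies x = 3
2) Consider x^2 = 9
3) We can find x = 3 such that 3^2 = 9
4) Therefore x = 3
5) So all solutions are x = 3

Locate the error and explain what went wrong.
Step 4: Therefore x = 3

Step 4 incorrectly concludes that x = 3 is the only solution. The proof shows that x = 3 is A solution (existence), but does not show it is the ONLY solution (uniqueness). In fact, x = -3 is also a solution since (-3)^2 = 9. Finding one solution doesn't prove there are no others.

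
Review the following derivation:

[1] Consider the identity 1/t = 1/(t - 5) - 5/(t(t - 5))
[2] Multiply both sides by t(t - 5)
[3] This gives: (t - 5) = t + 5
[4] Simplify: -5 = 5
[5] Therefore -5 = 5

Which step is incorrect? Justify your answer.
Step 3: This gives: (t - 5) = t + 5

Step 3 makes a sign error when clearing denominators. Multiplying -5/(t(t - 5)) by t(t - 5) gives -5, not +5. The correct result is (t - 5) = t - 5, which is trivially true, not (t - 5) = t + 5. (Step 1 is a valid identity: 1/(t - 5) - 5/(t(t - 5)) = (t - 5)/(t(t - 5)) = 1/t.)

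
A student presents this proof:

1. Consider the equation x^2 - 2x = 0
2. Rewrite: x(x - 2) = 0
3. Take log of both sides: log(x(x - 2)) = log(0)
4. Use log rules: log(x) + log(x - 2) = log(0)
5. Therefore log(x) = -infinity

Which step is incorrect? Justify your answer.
Step 3: Take log of both sides: log(x(x - 2)) = log(0)

Step 3 takes the logarithm of both sides, resulting in log(0) on the right side. The logarithm is only defined for positive numbers; log(0) is undefined (approaches negative infinity). This operation is invalid.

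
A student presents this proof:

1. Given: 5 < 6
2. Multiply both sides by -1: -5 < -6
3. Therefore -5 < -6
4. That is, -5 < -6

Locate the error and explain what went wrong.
Step 2: Multiply both sides by -1: -5 < -6

Step 2 multiplies both sides by -1 but fails to reverse the inequality sign. When multiplying (or dividing) an inequality by a negative number, the direction must be reversed. Since 5 < 6, we should get -5 > -6, i.e., -5 > -6.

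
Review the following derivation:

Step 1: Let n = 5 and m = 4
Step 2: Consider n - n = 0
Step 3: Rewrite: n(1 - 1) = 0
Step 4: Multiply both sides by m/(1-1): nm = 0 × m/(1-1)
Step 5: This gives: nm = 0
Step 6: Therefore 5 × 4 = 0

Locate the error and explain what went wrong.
Step 4: Multiply both sides by m/(1-1): nm = 0 × m/(1-1)

Step 4 multiplies both sides by m/(1-1). However, 1-1 = 0, so this is multiplication by m/0, which is undefined. We cannot multiply by an undefined expression.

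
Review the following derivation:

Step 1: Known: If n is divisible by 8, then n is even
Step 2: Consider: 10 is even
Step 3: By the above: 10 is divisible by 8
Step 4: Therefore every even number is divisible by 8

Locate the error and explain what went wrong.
Step 3: By the above: 10 is divisible by 8

Step 3 commits the fallacy of affirming the consequent. The known fact 'divisible by 8 → even' does NOT imply 'even → divisible by 8'. That would be the converse, which is false. For example, 10 is even but 10 ÷ 8 = 1.25, which is not an integer.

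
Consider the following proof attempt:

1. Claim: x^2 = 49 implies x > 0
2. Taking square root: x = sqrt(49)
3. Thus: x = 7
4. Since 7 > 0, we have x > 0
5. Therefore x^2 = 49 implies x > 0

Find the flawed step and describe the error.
Step 2: Taking square root: x = sqrt(49)

Step 2 takes the square root and assumes the positive root only. The equation x^2 = 49 actually has two solutions: x = 7 and x = -7. The proof silently assumes x > 0 without justification, then uses this assumption to conclude x > 0, which is circular. The counterexample x = -7 shows the claim is false.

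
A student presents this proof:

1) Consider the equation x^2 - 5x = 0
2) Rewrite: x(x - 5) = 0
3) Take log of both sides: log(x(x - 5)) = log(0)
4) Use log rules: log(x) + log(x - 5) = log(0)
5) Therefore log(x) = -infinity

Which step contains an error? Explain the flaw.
Step 3: Take log of both sides: log(x(x - 5)) = log(0)

Step 3 takes the logarithm of both sides, resulting in log(0) on the right side. The logarithm is only defined for positive numbers; log(0) is undefined (approaches negative infinity). This operation is invalid.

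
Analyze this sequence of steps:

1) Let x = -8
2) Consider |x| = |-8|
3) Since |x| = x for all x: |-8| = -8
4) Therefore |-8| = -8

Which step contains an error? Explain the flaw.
Step 3: Since |x| = x for all x: |-8| = -8

Step 3 incorrectly states that |x| = x for all x. The correct definition is |x| = x when x >= 0, and |x| = -x when x < 0. Since -8 < 0, we have |-8| = -(-8) = 8, not -8.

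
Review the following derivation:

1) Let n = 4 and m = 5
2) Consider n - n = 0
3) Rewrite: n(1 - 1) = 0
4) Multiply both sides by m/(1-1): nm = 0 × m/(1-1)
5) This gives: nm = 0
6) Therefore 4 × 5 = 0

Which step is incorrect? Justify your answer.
Step 4: Multiply both sides by m/(1-1): nm = 0 × m/(1-1)

Step 4 multiplies both sides by m/(1-1). However, 1-1 = 0, so this is multiplication by m/0, which is undefined. We cannot multiply by an undefined expression.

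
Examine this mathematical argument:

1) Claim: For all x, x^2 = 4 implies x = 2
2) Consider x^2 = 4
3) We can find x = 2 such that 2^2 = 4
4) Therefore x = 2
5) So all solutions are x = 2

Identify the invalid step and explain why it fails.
Step 4: Therefore x = 2

Step 4 incorrectly concludes that x = 2 is the only solution. The proof shows that x = 2 is A solution (existence), but does not show it is the ONLY solution (uniqueness). In fact, x = -2 is also a solution since (-2)^2 = 4. Finding one solution doesn't prove there are no others.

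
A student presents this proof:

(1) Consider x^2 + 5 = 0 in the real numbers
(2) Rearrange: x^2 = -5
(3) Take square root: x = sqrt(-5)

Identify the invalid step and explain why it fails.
Step 3: Take square root: x = sqrt(-5)

Step 3 takes the square root of -5, which is negative. In the real number system, the square root of a negative number is undefined. The equation x^2 + 5 = 0 has no real solutions. Square roots of negative numbers only exist in the complex numbers.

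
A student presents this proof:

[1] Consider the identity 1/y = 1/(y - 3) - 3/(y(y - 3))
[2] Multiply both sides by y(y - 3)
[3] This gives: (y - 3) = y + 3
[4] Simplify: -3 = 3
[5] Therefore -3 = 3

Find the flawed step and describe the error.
Step 3: This gives: (y - 3) = y + 3

Step 3 makes a sign error when clearing denominators. Multiplying -3/(y(y - 3)) by y(y - 3) gives -3, not +3. The correct result is (y - 3) = y - 3, which is trivially true, not (y - 3) = y + 3. (Step 1 is a valid identity: 1/(y - 3) - 3/(y(y - 3)) = (y - 3)/(y(y - 3)) = 1/y.)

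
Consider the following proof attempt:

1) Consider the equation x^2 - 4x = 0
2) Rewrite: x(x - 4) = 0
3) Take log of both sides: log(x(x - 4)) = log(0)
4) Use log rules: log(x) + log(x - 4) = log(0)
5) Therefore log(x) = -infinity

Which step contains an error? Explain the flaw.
Step 3: Take log of both sides: log(x(x - 4)) = log(0)

Step 3 takes the logarithm of both sides, resulting in log(0) on the right side. The logarithm is only defined for positive numbers; log(0) is undefined (approaches negative infinity). This operation is invalid.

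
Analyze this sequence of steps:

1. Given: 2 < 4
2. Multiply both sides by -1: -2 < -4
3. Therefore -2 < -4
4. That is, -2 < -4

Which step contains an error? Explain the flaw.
Step 2: Multiply both sides by -1: -2 < -4

Step 2 multiplies both sides by -1 but fails to reverse the inequality sign. When multiplying (or dividing) an inequality by a negative number, the direction must be reversed. Since 2 < 4, we should get -2 > -4, i.e., -2 > -4.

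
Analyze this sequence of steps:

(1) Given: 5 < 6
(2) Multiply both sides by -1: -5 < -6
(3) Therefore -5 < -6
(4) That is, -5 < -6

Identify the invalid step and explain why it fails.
Step 2: Multiply both sides by -1: -5 < -6

Step 2 multiplies both sides by -1 but fails to reverse the inequality sign. When multiplying (or dividing) an inequality by a negative number, the direction must be reversed. Since 5 < 6, we should get -5 > -6, i.e., -5 > -6.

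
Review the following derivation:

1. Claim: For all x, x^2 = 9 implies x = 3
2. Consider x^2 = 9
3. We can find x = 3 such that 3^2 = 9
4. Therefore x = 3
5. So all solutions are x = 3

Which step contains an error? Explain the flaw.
Step 4: Therefore x = 3

Step 4 incorrectly concludes that x = 3 is the only solution. The proof shows that x = 3 is A solution (existence), but does not show it is the ONLY solution (uniqueness). In fact, x = -3 is also a solution since (-3)^2 = 9. Finding one solution doesn't prove there are no others.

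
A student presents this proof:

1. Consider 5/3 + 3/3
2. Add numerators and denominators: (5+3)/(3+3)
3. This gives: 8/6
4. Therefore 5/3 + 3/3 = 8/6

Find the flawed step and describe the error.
Step 2: Add numerators and denominators: (5+3)/(3+3)

Step 2 incorrectly adds fractions by separately adding numerators and denominators. This is wrong. The correct method requires a common denominator: 5/3 + 3/3 = (5×3 + 3×3)/(3×3) = 24/9 = 8/3. The method used gives 8/6, which is different.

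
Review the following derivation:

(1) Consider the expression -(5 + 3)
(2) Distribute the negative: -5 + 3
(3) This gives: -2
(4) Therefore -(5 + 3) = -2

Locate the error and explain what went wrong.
Step 2: Distribute the negative: -5 + 3

Step 2 incorrectly distributes the negative sign. The correct distribution is -(5 + 3) = -5 - 3 = -8. The negative must be applied to both terms, not just the first. The error treats -(5 + 3) as -5 + 3, which equals -2 instead of -8.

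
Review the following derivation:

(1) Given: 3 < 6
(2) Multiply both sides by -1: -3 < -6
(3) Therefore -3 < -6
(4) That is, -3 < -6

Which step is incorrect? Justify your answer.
Step 2: Multiply both sides by -1: -3 < -6

Step 2 multiplies both sides by -1 but fails to reverse the inequality sign. When multiplying (or dividing) an inequality by a negative number, the direction must be reversed. Since 3 < 6, we should get -3 > -6, i.e., -3 > -6.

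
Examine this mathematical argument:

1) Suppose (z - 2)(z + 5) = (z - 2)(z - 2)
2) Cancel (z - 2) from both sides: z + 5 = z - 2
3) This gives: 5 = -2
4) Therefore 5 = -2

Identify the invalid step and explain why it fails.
Step 2: Cancel (z - 2) from both sides: z + 5 = z - 2

Step 2 cancels (z - 2) from both sides. This is only valid if (z - 2) ≠ 0, i.e., z ≠ 2. When z = 2, both sides equal zero regardless of the other factors. The correct approach requires considering z = 2 as a separate case.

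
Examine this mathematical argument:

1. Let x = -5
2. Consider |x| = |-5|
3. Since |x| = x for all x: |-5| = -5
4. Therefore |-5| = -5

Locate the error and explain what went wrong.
Step 3: Since |x| = x for all x: |-5| = -5

Step 3 incorrectly states that |x| = x for all x. The correct definition is |x| = x when x >= 0, and |x| = -x when x < 0. Since -5 < 0, we have |-5| = -(-5) = 5, not -5.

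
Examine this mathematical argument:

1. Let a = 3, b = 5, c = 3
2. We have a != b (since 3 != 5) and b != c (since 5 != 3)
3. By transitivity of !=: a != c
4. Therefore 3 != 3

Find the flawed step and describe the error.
Step 3: By transitivity of !=: a != c

Step 3 incorrectly applies transitivity to the '!=' relation. Transitivity states: if a R b and b R c, then a R c. However, '!=' is not transitive. Counterexample: 3 != 5 and 5 != 3, but 3 = 3 (both equal 3). Transitivity holds for relations like <, <=, =, but not for !=.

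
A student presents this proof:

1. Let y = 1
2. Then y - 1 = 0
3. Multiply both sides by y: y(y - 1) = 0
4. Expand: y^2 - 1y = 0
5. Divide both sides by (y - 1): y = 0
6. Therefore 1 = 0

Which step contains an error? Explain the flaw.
Step 5: Divide both sides by (y - 1): y = 0

Step 5 divides both sides by (y - 1). However, since y = 1, we have (y - 1) = 0. Division by zero is undefined, making this step invalid.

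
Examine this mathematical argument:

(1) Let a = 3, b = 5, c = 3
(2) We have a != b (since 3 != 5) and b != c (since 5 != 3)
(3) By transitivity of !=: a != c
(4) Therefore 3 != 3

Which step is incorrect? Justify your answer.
Step 3: By transitivity of !=: a != c

Step 3 incorrectly applies transitivity to the '!=' relation. Transitivity states: if a R b and b R c, then a R c. However, '!=' is not transitive. Counterexample: 3 != 5 and 5 != 3, but 3 = 3 (both equal 3). Transitivity holds for relations like <, <=, =, but not for !=.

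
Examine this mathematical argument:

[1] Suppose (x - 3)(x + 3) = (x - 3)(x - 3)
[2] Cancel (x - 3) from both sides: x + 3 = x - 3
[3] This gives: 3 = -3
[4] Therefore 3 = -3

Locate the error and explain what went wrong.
Step 2: Cancel (x - 3) from both sides: x + 3 = x - 3

Step 2 cancels (x - 3) from both sides. This is only valid if (x - 3) ≠ 0, i.e., x ≠ 3. When x = 3, both sides equal zero regardless of the other factors. The correct approach requires considering x = 3 as a separate case.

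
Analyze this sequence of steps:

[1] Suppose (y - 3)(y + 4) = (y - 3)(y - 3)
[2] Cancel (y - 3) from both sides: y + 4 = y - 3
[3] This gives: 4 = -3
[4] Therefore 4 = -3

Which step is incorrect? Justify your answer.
Step 2: Cancel (y - 3) from both sides: y + 4 = y - 3

Step 2 cancels (y - 3) from both sides. This is only valid if (y - 3) ≠ 0, i.e., y ≠ 3. When y = 3, both sides equal zero regardless of the other factors. The correct approach requires considering y = 3 as a separate case.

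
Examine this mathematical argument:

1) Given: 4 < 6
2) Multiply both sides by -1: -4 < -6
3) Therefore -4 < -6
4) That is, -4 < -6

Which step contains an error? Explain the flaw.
Step 2: Multiply both sides by -1: -4 < -6

Step 2 multiplies both sides by -1 but fails to reverse the inequality sign. When multiplying (or dividing) an inequality by a negative number, the direction must be reversed. Since 4 < 6, we should get -4 > -6, i.e., -4 > -6.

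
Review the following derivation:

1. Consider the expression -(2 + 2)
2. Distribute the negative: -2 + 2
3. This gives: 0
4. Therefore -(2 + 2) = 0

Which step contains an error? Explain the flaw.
Step 2: Distribute the negative: -2 + 2

Step 2 incorrectly distributes the negative sign. The correct distribution is -(2 + 2) = -2 - 2 = -4. The negative must be applied to both terms, not just the first. The error treats -(2 + 2) as -2 + 2, which equals 0 instead of -4.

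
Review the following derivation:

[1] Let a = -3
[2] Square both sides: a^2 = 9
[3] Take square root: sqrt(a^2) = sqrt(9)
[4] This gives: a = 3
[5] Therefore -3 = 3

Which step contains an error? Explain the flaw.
Step 4: This gives: a = 3

Step 4 incorrectly states that sqrt(a^2) = a. The correct identity is sqrt(a^2) = |a|. Since a = -3 < 0, we have sqrt(a^2) = |-3| = 3, not a = -3.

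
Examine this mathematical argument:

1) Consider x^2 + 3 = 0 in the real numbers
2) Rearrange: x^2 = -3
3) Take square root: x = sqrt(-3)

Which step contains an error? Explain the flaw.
Step 3: Take square root: x = sqrt(-3)

Step 3 takes the square root of -3, which is negative. In the real number system, the square root of a negative number is undefined. The equation x^2 + 3 = 0 has no real solutions. Square roots of negative numbers only exist in the complex numbers.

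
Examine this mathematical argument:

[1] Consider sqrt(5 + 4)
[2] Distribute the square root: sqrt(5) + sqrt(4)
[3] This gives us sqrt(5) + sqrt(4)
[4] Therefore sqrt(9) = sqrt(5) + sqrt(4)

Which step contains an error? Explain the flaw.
Step 2: Distribute the square root: sqrt(5) + sqrt(4)

Step 2 incorrectly 'distributes' the square root over addition. The square root function does not distribute: sqrt(a + b) ≠ sqrt(a) + sqrt(b). In fact, sqrt(5 + 4) = sqrt(9) ≈ 3.0000, while sqrt(5) + sqrt(4) ≈ 4.2361.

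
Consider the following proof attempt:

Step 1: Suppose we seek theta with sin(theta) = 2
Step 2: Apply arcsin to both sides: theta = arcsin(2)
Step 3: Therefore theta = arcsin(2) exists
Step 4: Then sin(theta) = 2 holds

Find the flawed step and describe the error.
Step 2: Apply arcsin to both sides: theta = arcsin(2)

Step 2 applies arcsin to 2. However, arcsin(x) is only defined for x in [-1, 1] because sin(theta) can only produce values in that range. Since |2| > 1, arcsin(2) is undefined. There is no angle whose sine equals 2.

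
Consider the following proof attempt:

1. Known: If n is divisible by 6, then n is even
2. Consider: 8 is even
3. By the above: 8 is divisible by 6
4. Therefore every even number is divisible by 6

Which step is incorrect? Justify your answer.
Step 3: By the above: 8 is divisible by 6

Step 3 commits the fallacy of affirming the consequent. The known fact 'divisible by 6 → even' does NOT imply 'even → divisible by 6'. That would be the converse, which is false. For example, 8 is even but 8 ÷ 6 = 1.33, which is not an integer.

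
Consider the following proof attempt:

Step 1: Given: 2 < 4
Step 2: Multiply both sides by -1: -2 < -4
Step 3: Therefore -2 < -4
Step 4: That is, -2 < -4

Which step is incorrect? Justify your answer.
Step 2: Multiply both sides by -1: -2 < -4

Step 2 multiplies both sides by -1 but fails to reverse the inequality sign. When multiplying (or dividing) an inequality by a negative number, the direction must be reversed. Since 2 < 4, we should get -2 > -4, i.e., -2 > -4.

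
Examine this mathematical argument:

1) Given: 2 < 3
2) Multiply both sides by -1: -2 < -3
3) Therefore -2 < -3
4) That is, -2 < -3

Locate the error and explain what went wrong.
Step 2: Multiply both sides by -1: -2 < -3

Step 2 multiplies both sides by -1 but fails to reverse the inequality sign. When multiplying (or dividing) an inequality by a negative number, the direction must be reversed. Since 2 < 3, we should get -2 > -3, i.e., -2 > -3.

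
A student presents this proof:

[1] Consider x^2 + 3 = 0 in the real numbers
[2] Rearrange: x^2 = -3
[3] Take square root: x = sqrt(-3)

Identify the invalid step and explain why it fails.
Step 3: Take square root: x = sqrt(-3)

Step 3 takes the square root of -3, which is negative. In the real number system, the square root of a negative number is undefined. The equation x^2 + 3 = 0 has no real solutions. Square roots of negative numbers only exist in the complex numbers.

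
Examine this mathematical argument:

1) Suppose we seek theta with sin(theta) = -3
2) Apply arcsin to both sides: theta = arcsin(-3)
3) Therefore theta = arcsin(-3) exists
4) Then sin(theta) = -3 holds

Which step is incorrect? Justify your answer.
Step 2: Apply arcsin to both sides: theta = arcsin(-3)

Step 2 applies arcsin to -3. However, arcsin(x) is only defined for x in [-1, 1] because sin(theta) can only produce values in that range. Since |-3| > 1, arcsin(-3) is undefined. There is no angle whose sine equals -3.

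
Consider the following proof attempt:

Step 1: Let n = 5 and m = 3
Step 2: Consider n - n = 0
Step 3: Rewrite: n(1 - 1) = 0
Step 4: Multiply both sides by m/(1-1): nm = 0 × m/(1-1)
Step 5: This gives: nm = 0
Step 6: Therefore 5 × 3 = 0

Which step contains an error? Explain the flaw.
Step 4: Multiply both sides by m/(1-1): nm = 0 × m/(1-1)

Step 4 multiplies both sides by m/(1-1). However, 1-1 = 0, so this is multiplication by m/0, which is undefined. We cannot multiply by an undefined expression.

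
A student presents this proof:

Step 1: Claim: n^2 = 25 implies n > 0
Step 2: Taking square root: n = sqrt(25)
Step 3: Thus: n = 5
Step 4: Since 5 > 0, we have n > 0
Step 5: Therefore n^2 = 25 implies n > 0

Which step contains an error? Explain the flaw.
Step 2: Taking square root: n = sqrt(25)

Step 2 takes the square root and assumes the positive root only. The equation n^2 = 25 actually has two solutions: n = 5 and n = -5. The proof silently assumes n > 0 without justification, then uses this assumption to conclude n > 0, which is circular. The counterexample n = -5 shows the claim is false.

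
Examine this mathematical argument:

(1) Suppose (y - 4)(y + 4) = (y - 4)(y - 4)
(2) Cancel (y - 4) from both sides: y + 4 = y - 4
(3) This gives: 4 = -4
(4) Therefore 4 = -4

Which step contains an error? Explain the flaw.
Step 2: Cancel (y - 4) from both sides: y + 4 = y - 4

Step 2 cancels (y - 4) from both sides. This is only valid if (y - 4) ≠ 0, i.e., y ≠ 4. When y = 4, both sides equal zero regardless of the other factors. The correct approach requires considering y = 4 as a separate case.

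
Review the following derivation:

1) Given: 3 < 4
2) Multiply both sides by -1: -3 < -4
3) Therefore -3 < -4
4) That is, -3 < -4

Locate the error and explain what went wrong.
Step 2: Multiply both sides by -1: -3 < -4

Step 2 multiplies both sides by -1 but fails to reverse the inequality sign. When multiplying (or dividing) an inequality by a negative number, the direction must be reversed. Since 3 < 4, we should get -3 > -4, i.e., -3 > -4.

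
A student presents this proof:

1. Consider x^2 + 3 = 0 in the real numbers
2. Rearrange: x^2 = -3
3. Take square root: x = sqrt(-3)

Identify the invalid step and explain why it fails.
Step 3: Take square root: x = sqrt(-3)

Step 3 takes the square root of -3, which is negative. In the real number system, the square root of a negative number is undefined. The equation x^2 + 3 = 0 has no real solutions. Square roots of negative numbers only exist in the complex numbers.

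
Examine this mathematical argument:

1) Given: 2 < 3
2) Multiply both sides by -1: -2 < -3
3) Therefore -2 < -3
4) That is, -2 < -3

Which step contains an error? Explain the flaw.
Step 2: Multiply both sides by -1: -2 < -3

Step 2 multiplies both sides by -1 but fails to reverse the inequality sign. When multiplying (or dividing) an inequality by a negative number, the direction must be reversed. Since 2 < 3, we should get -2 > -3, i.e., -2 > -3.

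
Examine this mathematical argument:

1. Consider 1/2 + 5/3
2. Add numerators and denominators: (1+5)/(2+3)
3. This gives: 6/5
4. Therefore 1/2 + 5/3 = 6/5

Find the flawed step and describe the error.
Step 2: Add numerators and denominators: (1+5)/(2+3)

Step 2 incorrectly adds fractions by separately adding numerators and denominators. This is wrong. The correct method requires a common denominator: 1/2 + 5/3 = (1×3 + 5×2)/(2×3) = 13/6 = 13/6. The method used gives 6/5, which is different.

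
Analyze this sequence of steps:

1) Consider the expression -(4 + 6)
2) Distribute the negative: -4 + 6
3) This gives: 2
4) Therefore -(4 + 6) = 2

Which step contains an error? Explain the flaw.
Step 2: Distribute the negative: -4 + 6

Step 2 incorrectly distributes the negative sign. The correct distribution is -(4 + 6) = -4 - 6 = -10. The negative must be applied to both terms, not just the first. The error treats -(4 + 6) as -4 + 6, which equals 2 instead of -10.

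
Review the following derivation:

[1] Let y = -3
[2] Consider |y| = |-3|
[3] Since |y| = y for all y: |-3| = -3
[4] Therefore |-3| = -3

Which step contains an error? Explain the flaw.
Step 3: Since |y| = y for all y: |-3| = -3

Step 3 incorrectly states that |y| = y for all y. The correct definition is |y| = y when y >= 0, and |y| = -y when y < 0. Since -3 < 0, we have |-3| = -(-3) = 3, not -3.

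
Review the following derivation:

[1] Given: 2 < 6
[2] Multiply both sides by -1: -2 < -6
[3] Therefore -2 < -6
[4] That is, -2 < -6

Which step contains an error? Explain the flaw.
Step 2: Multiply both sides by -1: -2 < -6

Step 2 multiplies both sides by -1 but fails to reverse the inequality sign. When multiplying (or dividing) an inequality by a negative number, the direction must be reversed. Since 2 < 6, we should get -2 > -6, i.e., -2 > -6.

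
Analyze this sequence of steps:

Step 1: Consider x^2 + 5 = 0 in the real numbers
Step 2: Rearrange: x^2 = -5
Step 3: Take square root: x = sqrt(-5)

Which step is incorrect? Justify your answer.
Step 3: Take square root: x = sqrt(-5)

Step 3 takes the square root of -5, which is negative. In the real number system, the square root of a negative number is undefined. The equation x^2 + 5 = 0 has no real solutions. Square roots of negative numbers only exist in the complex numbers.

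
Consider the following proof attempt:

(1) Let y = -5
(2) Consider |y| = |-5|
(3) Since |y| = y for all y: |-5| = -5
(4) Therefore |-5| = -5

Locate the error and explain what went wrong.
Step 3: Since |y| = y for all y: |-5| = -5

Step 3 incorrectly states that |y| = y for all y. The correct definition is |y| = y when y >= 0, and |y| = -y when y < 0. Since -5 < 0, we have |-5| = -(-5) = 5, not -5.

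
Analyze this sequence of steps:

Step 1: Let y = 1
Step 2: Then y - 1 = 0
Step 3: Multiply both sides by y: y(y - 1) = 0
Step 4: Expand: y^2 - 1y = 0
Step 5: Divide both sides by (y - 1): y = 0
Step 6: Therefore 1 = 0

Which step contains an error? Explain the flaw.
Step 5: Divide both sides by (y - 1): y = 0

Step 5 divides both sides by (y - 1). However, since y = 1, we have (y - 1) = 0. Division by zero is undefined, making this step invalid.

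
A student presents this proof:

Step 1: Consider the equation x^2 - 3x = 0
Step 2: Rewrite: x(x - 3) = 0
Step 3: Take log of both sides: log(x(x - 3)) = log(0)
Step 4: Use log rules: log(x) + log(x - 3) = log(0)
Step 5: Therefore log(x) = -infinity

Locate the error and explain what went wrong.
Step 3: Take log of both sides: log(x(x - 3)) = log(0)

Step 3 takes the logarithm of both sides, resulting in log(0) on the right side. The logarithm is only defined for positive numbers; log(0) is undefined (approaches negative infinity). This operation is invalid.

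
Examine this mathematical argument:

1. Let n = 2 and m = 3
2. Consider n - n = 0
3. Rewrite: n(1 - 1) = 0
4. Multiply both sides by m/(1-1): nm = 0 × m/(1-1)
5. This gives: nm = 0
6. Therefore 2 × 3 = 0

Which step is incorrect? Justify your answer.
Step 4: Multiply both sides by m/(1-1): nm = 0 × m/(1-1)

Step 4 multiplies both sides by m/(1-1). However, 1-1 = 0, so this is multiplication by m/0, which is undefined. We cannot multiply by an undefined expression.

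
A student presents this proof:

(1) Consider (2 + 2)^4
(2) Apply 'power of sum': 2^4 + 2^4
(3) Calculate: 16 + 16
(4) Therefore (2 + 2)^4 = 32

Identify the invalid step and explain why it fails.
Step 2: Apply 'power of sum': 2^4 + 2^4

Step 2 incorrectly applies a non-existent rule '(a+b)^n = a^n + b^n'. This is false in general. The correct expansion uses the binomial theorem. The actual value is (2 + 2)^4 = 4^4 = 256, not 32.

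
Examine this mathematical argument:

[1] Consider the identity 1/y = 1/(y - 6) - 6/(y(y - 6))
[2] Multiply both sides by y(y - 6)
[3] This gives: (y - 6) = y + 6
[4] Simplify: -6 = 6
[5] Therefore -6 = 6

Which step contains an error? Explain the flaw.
Step 3: This gives: (y - 6) = y + 6

Step 3 makes a sign error when clearing denominators. Multiplying -6/(y(y - 6)) by y(y - 6) gives -6, not +6. The correct result is (y - 6) = y - 6, which is trivially true, not (y - 6) = y + 6. (Step 1 is a valid identity: 1/(y - 6) - 6/(y(y - 6)) = (y - 6)/(y(y - 6)) = 1/y.)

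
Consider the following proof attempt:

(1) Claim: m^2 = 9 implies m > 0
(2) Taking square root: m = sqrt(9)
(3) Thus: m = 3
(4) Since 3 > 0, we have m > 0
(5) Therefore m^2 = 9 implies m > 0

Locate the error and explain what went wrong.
Step 2: Taking square root: m = sqrt(9)

Step 2 takes the square root and assumes the positive root only. The equation m^2 = 9 actually has two solutions: m = 3 and m = -3. The proof silently assumes m > 0 without justification, then uses this assumption to conclude m > 0, which is circular. The counterexample m = -3 shows the claim is false.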